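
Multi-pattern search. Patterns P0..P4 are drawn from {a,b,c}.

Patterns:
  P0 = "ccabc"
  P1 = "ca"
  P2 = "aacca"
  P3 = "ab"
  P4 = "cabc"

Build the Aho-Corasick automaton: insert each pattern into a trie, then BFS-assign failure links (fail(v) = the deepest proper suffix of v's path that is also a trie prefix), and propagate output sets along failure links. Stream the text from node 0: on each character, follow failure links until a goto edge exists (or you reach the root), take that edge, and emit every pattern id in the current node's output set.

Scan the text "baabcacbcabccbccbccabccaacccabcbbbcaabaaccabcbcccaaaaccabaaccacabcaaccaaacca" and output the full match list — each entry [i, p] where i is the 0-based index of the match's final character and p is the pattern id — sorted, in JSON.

Build:
Trie (insert patterns):
  n0 'ε': a→7 c→1
  n1 'c': a→6 c→2
  n2 'cc': a→3
  n3 'cca': b→4
  n4 'ccab': c→5
  n5 'ccabc': ·  [P0 ends]
  n6 'ca': b→13  [P1 ends]
  n7 'a': a→8 b→12
  n8 'aa': c→9
  n9 'aac': c→10
  n10 'aacc': a→11
  n11 'aacca': ·  [P2 ends]
  n12 'ab': ·  [P3 ends]
  n13 'cab': c→14
  n14 'cabc': ·  [P4 ends]

Failure links (BFS by depth):
  fail(1) 'c': from fail(0)=0 chase 'c': 0 ⇒ 0;  out=∅∪out(0)=∅
  fail(7) 'a': from fail(0)=0 chase 'a': 0 ⇒ 0;  out=∅∪out(0)=∅
  fail(2) 'cc': from fail(1)=0 chase 'c': 0 ⇒ 1;  out=∅∪out(1)=∅
  fail(6) 'ca': from fail(1)=0 chase 'a': 0 ⇒ 7;  out={1}∪out(7)={1}
  fail(8) 'aa': from fail(7)=0 chase 'a': 0 ⇒ 7;  out=∅∪out(7)=∅
  fail(12) 'ab': from fail(7)=0 chase 'b': 0 ⇒ 0;  out={3}∪out(0)={3}
  fail(3) 'cca': from fail(2)=1 chase 'a': 1 ⇒ 6;  out=∅∪out(6)={1}
  fail(9) 'aac': from fail(8)=7 chase 'c': 7→0 ⇒ 1;  out=∅∪out(1)=∅
  fail(13) 'cab': from fail(6)=7 chase 'b': 7 ⇒ 12;  out=∅∪out(12)={3}
  fail(4) 'ccab': from fail(3)=6 chase 'b': 6 ⇒ 13;  out=∅∪out(13)={3}
  fail(10) 'aacc': from fail(9)=1 chase 'c': 1 ⇒ 2;  out=∅∪out(2)=∅
  fail(14) 'cabc': from fail(13)=12 chase 'c': 12→0 ⇒ 1;  out={4}∪out(1)={4}
  fail(5) 'ccabc': from fail(4)=13 chase 'c': 13 ⇒ 14;  out={0}∪out(14)={0,4}
  fail(11) 'aacca': from fail(10)=2 chase 'a': 2 ⇒ 3;  out={2}∪out(3)={1,2}

Text stream:
[0] read 'b'  n0⇒n0
[1] read 'a'  n0⇒n7
[2] read 'a'  n7⇒n8
[3] read 'b'  n8⇒n12 (fail-walked)  → match P3@[2:3]
[4] read 'c'  n12⇒n1 (fail-walked)
[5] read 'a'  n1⇒n6  → match P1@[4:5]
[6] read 'c'  n6⇒n1 (fail-walked)
[7] read 'b'  n1⇒n0 (fail-walked)
[8] read 'c'  n0⇒n1
[9] read 'a'  n1⇒n6  → match P1@[8:9]
[10] read 'b'  n6⇒n13  → match P3@[9:10]
[11] read 'c'  n13⇒n14  → match P4@[8:11]
[12] read 'c'  n14⇒n2 (fail-walked)
[13] read 'b'  n2⇒n0 (fail-walked)
[14] read 'c'  n0⇒n1
[15] read 'c'  n1⇒n2
[16] read 'b'  n2⇒n0 (fail-walked)
[17] read 'c'  n0⇒n1
[18] read 'c'  n1⇒n2
[19] read 'a'  n2⇒n3  → match P1@[18:19]
[20] read 'b'  n3⇒n4  → match P3@[19:20]
[21] read 'c'  n4⇒n5  → match P0@[17:21],P4@[18:21]
[22] read 'c'  n5⇒n2 (fail-walked)
[23] read 'a'  n2⇒n3  → match P1@[22:23]
[24] read 'a'  n3⇒n8 (fail-walked)
[25] read 'c'  n8⇒n9
[26] read 'c'  n9⇒n10
[27] read 'c'  n10⇒n2 (fail-walked)
[28] read 'a'  n2⇒n3  → match P1@[27:28]
[29] read 'b'  n3⇒n4  → match P3@[28:29]
[30] read 'c'  n4⇒n5  → match P0@[26:30],P4@[27:30]
[31] read 'b'  n5⇒n0 (fail-walked)
[32] read 'b'  n0⇒n0
[33] read 'b'  n0⇒n0
[34] read 'c'  n0⇒n1
[35] read 'a'  n1⇒n6  → match P1@[34:35]
[36] read 'a'  n6⇒n8 (fail-walked)
[37] read 'b'  n8⇒n12 (fail-walked)  → match P3@[36:37]
[38] read 'a'  n12⇒n7 (fail-walked)
[39] read 'a'  n7⇒n8
[40] read 'c'  n8⇒n9
[41] read 'c'  n9⇒n10
[42] read 'a'  n10⇒n11  → match P1@[41:42],P2@[38:42]
[43] read 'b'  n11⇒n4 (fail-walked)  → match P3@[42:43]
[44] read 'c'  n4⇒n5  → match P0@[40:44],P4@[41:44]
[45] read 'b'  n5⇒n0 (fail-walked)
[46] read 'c'  n0⇒n1
[47] read 'c'  n1⇒n2
[48] read 'c'  n2⇒n2 (fail-walked)
[49] read 'a'  n2⇒n3  → match P1@[48:49]
[50] read 'a'  n3⇒n8 (fail-walked)
[51] read 'a'  n8⇒n8 (fail-walked)
[52] read 'a'  n8⇒n8 (fail-walked)
[53] read 'c'  n8⇒n9
[54] read 'c'  n9⇒n10
[55] read 'a'  n10⇒n11  → match P1@[54:55],P2@[51:55]
[56] read 'b'  n11⇒n4 (fail-walked)  → match P3@[55:56]
[57] read 'a'  n4⇒n7 (fail-walked)
[58] read 'a'  n7⇒n8
[59] read 'c'  n8⇒n9
[60] read 'c'  n9⇒n10
[61] read 'a'  n10⇒n11  → match P1@[60:61],P2@[57:61]
[62] read 'c'  n11⇒n1 (fail-walked)
[63] read 'a'  n1⇒n6  → match P1@[62:63]
[64] read 'b'  n6⇒n13  → match P3@[63:64]
[65] read 'c'  n13⇒n14  → match P4@[62:65]
[66] read 'a'  n14⇒n6 (fail-walked)  → match P1@[65:66]
[67] read 'a'  n6⇒n8 (fail-walked)
[68] read 'c'  n8⇒n9
[69] read 'c'  n9⇒n10
[70] read 'a'  n10⇒n11  → match P1@[69:70],P2@[66:70]
[71] read 'a'  n11⇒n8 (fail-walked)
[72] read 'a'  n8⇒n8 (fail-walked)
[73] read 'c'  n8⇒n9
[74] read 'c'  n9⇒n10
[75] read 'a'  n10⇒n11  → match P1@[74:75],P2@[71:75]

Matches: [[3,3],[5,1],[9,1],[10,3],[11,4],[19,1],[20,3],[21,0],[21,4],[23,1],[28,1],[29,3],[30,0],[30,4],[35,1],[37,3],[42,1],[42,2],[43,3],[44,0],[44,4],[49,1],[55,1],[55,2],[56,3],[61,1],[61,2],[63,1],[64,3],[65,4],[66,1],[70,1],[70,2],[75,1],[75,2]]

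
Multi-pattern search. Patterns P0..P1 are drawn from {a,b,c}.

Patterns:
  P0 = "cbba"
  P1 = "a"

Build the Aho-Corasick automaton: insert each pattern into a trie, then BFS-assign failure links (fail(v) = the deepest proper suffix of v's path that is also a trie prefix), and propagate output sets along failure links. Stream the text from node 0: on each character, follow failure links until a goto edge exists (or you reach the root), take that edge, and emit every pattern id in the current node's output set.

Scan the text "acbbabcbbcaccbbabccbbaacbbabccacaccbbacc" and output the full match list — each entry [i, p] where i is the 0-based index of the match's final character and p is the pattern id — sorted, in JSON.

Build automaton:
Trie nodes:
  n0 'ε': a→5 c→1
  n1 'c': b→2
  n2 'cb': b→3
  n3 'cbb': a→4
  n4 'cbba': ·  ←P0
  n5 'a': ·  ←P1

Failure links (BFS by depth):
  n1('c'): parent n0 fail=0; on 'c' 0 → fail=0;  out ∅∪∅=∅
  n5('a'): parent n0 fail=0; on 'a' 0 → fail=0;  out {1}∪∅={1}
  n2('cb'): parent n1 fail=0; on 'b' 0 → fail=0;  out ∅∪∅=∅
  n3('cbb'): parent n2 fail=0; on 'b' 0 → fail=0;  out ∅∪∅=∅
  n4('cbba'): parent n3 fail=0; on 'a' 0 → fail=5;  out {0}∪{1}={0,1}

Run:
i=0 'a': node 0→5  emit P1@[0:0]
i=1 'c': node 5→1 ·f
i=2 'b': node 1→2
i=3 'b': node 2→3
i=4 'a': node 3→4  emit P0@[1:4],P1@[4:4]
i=5 'b': node 4→0 ·f
i=6 'c': node 0→1
i=7 'b': node 1→2
i=8 'b': node 2→3
i=9 'c': node 3→1 ·f
i=10 'a': node 1→5 ·f  emit P1@[10:10]
i=11 'c': node 5→1 ·f
i=12 'c': node 1→1 ·f
i=13 'b': node 1→2
i=14 'b': node 2→3
i=15 'a': node 3→4  emit P0@[12:15],P1@[15:15]
i=16 'b': node 4→0 ·f
i=17 'c': node 0→1
i=18 'c': node 1→1 ·f
i=19 'b': node 1→2
i=20 'b': node 2→3
i=21 'a': node 3→4  emit P0@[18:21],P1@[21:21]
i=22 'a': node 4→5 ·f  emit P1@[22:22]
i=23 'c': node 5→1 ·f
i=24 'b': node 1→2
i=25 'b': node 2→3
i=26 'a': node 3→4  emit P0@[23:26],P1@[26:26]
i=27 'b': node 4→0 ·f
i=28 'c': node 0→1
i=29 'c': node 1→1 ·f
i=30 'a': node 1→5 ·f  emit P1@[30:30]
i=31 'c': node 5→1 ·f
i=32 'a': node 1→5 ·f  emit P1@[32:32]
i=33 'c': node 5→1 ·f
i=34 'c': node 1→1 ·f
i=35 'b': node 1→2
i=36 'b': node 2→3
i=37 'a': node 3→4  emit P0@[34:37],P1@[37:37]
i=38 'c': node 4→1 ·f
i=39 'c': node 1→1 ·f

Result: [[0,1],[4,0],[4,1],[10,1],[15,0],[15,1],[21,0],[21,1],[22,1],[26,0],[26,1],[30,1],[32,1],[37,0],[37,1]]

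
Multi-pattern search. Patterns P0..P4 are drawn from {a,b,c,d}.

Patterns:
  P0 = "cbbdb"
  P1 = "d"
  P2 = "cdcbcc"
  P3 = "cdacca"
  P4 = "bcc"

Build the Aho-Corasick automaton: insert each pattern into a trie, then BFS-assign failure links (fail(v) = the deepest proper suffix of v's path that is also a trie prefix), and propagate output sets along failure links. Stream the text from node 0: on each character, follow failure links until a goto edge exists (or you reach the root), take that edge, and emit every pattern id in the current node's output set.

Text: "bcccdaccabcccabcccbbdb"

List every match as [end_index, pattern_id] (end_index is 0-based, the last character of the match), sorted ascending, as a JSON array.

Build automaton:
Trie nodes:
  n0 'ε': b→16 c→1 d→6
  n1 'c': b→2 d→7
  n2 'cb': b→3
  n3 'cbb': d→4
  n4 'cbbd': b→5
  n5 'cbbdb': ·  [P0 ends]
  n6 'd': ·  [P1 ends]
  n7 'cd': a→12 c→8
  n8 'cdc': b→9
  n9 'cdcb': c→10
  n10 'cdcbc': c→11
  n11 'cdcbcc': ·  [P2 ends]
  n12 'cda': c→13
  n13 'cdac': c→14
  n14 'cdacc': a→15
  n15 'cdacca': ·  [P3 ends]
  n16 'b': c→17
  n17 'bc': c→18
  n18 'bcc': ·  [P4 ends]

Failure links (BFS by depth):
  n1('c'): parent n0 fail=0; on 'c' 0 → fail=0;  out ∅∪∅=∅
  n6('d'): parent n0 fail=0; on 'd' 0 → fail=0;  out {1}∪∅={1}
  n16('b'): parent n0 fail=0; on 'b' 0 → fail=0;  out ∅∪∅=∅
  n2('cb'): parent n1 fail=0; on 'b' 0 → fail=16;  out ∅∪∅=∅
  n7('cd'): parent n1 fail=0; on 'd' 0 → fail=6;  out ∅∪{1}={1}
  n17('bc'): parent n16 fail=0; on 'c' 0 → fail=1;  out ∅∪∅=∅
  n3('cbb'): parent n2 fail=16; on 'b' 16→0 → fail=16;  out ∅∪∅=∅
  n8('cdc'): parent n7 fail=6; on 'c' 6→0 → fail=1;  out ∅∪∅=∅
  n12('cda'): parent n7 fail=6; on 'a' 6→0 → fail=0;  out ∅∪∅=∅
  n18('bcc'): parent n17 fail=1; on 'c' 1→0 → fail=1;  out {4}∪∅={4}
  n4('cbbd'): parent n3 fail=16; on 'd' 16→0 → fail=6;  out ∅∪{1}={1}
  n9('cdcb'): parent n8 fail=1; on 'b' 1 → fail=2;  out ∅∪∅=∅
  n13('cdac'): parent n12 fail=0; on 'c' 0 → fail=1;  out ∅∪∅=∅
  n5('cbbdb'): parent n4 fail=6; on 'b' 6→0 → fail=16;  out {0}∪∅={0}
  n10('cdcbc'): parent n9 fail=2; on 'c' 2→16 → fail=17;  out ∅∪∅=∅
  n14('cdacc'): parent n13 fail=1; on 'c' 1→0 → fail=1;  out ∅∪∅=∅
  n11('cdcbcc'): parent n10 fail=17; on 'c' 17 → fail=18;  out {2}∪{4}={2,4}
  n15('cdacca'): parent n14 fail=1; on 'a' 1→0 → fail=0;  out {3}∪∅={3}

Scan:
i=0 'b': node 0→16
i=1 'c': node 16→17
i=2 'c': node 17→18  ** P4@[0:2]
i=3 'c': node 18→1 (fail-walked)
i=4 'd': node 1→7  ** P1@[4:4]
i=5 'a': node 7→12
i=6 'c': node 12→13
i=7 'c': node 13→14
i=8 'a': node 14→15  ** P3@[3:8]
i=9 'b': node 15→16 (fail-walked)
i=10 'c': node 16→17
i=11 'c': node 17→18  ** P4@[9:11]
i=12 'c': node 18→1 (fail-walked)
i=13 'a': node 1→0 (fail-walked)
i=14 'b': node 0→16
i=15 'c': node 16→17
i=16 'c': node 17→18  ** P4@[14:16]
i=17 'c': node 18→1 (fail-walked)
i=18 'b': node 1→2
i=19 'b': node 2→3
i=20 'd': node 3→4  ** P1@[20:20]
i=21 'b': node 4→5  ** P0@[17:21]

Result: [[2,4],[4,1],[8,3],[11,4],[16,4],[20,1],[21,0]]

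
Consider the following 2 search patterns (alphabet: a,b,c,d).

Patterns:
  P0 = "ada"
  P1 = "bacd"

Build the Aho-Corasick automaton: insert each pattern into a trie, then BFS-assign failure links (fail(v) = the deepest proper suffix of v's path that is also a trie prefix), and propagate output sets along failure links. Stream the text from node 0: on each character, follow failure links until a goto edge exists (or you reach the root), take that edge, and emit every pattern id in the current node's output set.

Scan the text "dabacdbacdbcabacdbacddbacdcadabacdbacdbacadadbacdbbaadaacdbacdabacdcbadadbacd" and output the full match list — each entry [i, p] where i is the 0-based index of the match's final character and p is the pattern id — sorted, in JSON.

Build automaton:
Trie nodes:
  n0 'ε': a→1 b→4
  n1 'a': d→2
  n2 'ad': a→3
  n3 'ada': ·  ←P0
  n4 'b': a→5
  n5 'ba': c→6
  n6 'bac': d→7
  n7 'bacd': ·  ←P1

Failure links (BFS by depth):
  fail(1) 'a': from fail(0)=0 chase 'a': 0 ⇒ 0;  out=∅∪out(0)=∅
  fail(4) 'b': from fail(0)=0 chase 'b': 0 ⇒ 0;  out=∅∪out(0)=∅
  fail(2) 'ad': from fail(1)=0 chase 'd': 0 ⇒ 0;  out=∅∪out(0)=∅
  fail(5) 'ba': from fail(4)=0 chase 'a': 0 ⇒ 1;  out=∅∪out(1)=∅
  fail(3) 'ada': from fail(2)=0 chase 'a': 0 ⇒ 1;  out={0}∪out(1)={0}
  fail(6) 'bac': from fail(5)=1 chase 'c': 1→0 ⇒ 0;  out=∅∪out(0)=∅
  fail(7) 'bacd': from fail(6)=0 chase 'd': 0 ⇒ 0;  out={1}∪out(0)={1}

Text stream:
pos 0 'd': at 0
pos 1 'a': at 1
pos 2 'b': at 4 ·f
pos 3 'a': at 5
pos 4 'c': at 6
pos 5 'd': at 7  → match P1@[2:5]
pos 6 'b': at 4 ·f
pos 7 'a': at 5
pos 8 'c': at 6
pos 9 'd': at 7  → match P1@[6:9]
pos 10 'b': at 4 ·f
pos 11 'c': at 0 ·f
pos 12 'a': at 1
pos 13 'b': at 4 ·f
pos 14 'a': at 5
pos 15 'c': at 6
pos 16 'd': at 7  → match P1@[13:16]
pos 17 'b': at 4 ·f
pos 18 'a': at 5
pos 19 'c': at 6
pos 20 'd': at 7  → match P1@[17:20]
pos 21 'd': at 0 ·f
pos 22 'b': at 4
pos 23 'a': at 5
pos 24 'c': at 6
pos 25 'd': at 7  → match P1@[22:25]
pos 26 'c': at 0 ·f
pos 27 'a': at 1
pos 28 'd': at 2
pos 29 'a': at 3  → match P0@[27:29]
pos 30 'b': at 4 ·f
pos 31 'a': at 5
pos 32 'c': at 6
pos 33 'd': at 7  → match P1@[30:33]
pos 34 'b': at 4 ·f
pos 35 'a': at 5
pos 36 'c': at 6
pos 37 'd': at 7  → match P1@[34:37]
pos 38 'b': at 4 ·f
pos 39 'a': at 5
pos 40 'c': at 6
pos 41 'a': at 1 ·f
pos 42 'd': at 2
pos 43 'a': at 3  → match P0@[41:43]
pos 44 'd': at 2 ·f
pos 45 'b': at 4 ·f
pos 46 'a': at 5
pos 47 'c': at 6
pos 48 'd': at 7  → match P1@[45:48]
pos 49 'b': at 4 ·f
pos 50 'b': at 4 ·f
pos 51 'a': at 5
pos 52 'a': at 1 ·f
pos 53 'd': at 2
pos 54 'a': at 3  → match P0@[52:54]
pos 55 'a': at 1 ·f
pos 56 'c': at 0 ·f
pos 57 'd': at 0
pos 58 'b': at 4
pos 59 'a': at 5
pos 60 'c': at 6
pos 61 'd': at 7  → match P1@[58:61]
pos 62 'a': at 1 ·f
pos 63 'b': at 4 ·f
pos 64 'a': at 5
pos 65 'c': at 6
pos 66 'd': at 7  → match P1@[63:66]
pos 67 'c': at 0 ·f
pos 68 'b': at 4
pos 69 'a': at 5
pos 70 'd': at 2 ·f
pos 71 'a': at 3  → match P0@[69:71]
pos 72 'd': at 2 ·f
pos 73 'b': at 4 ·f
pos 74 'a': at 5
pos 75 'c': at 6
pos 76 'd': at 7  → match P1@[73:76]

All matches (sorted): [[5,1],[9,1],[16,1],[20,1],[25,1],[29,0],[33,1],[37,1],[43,0],[48,1],[54,0],[61,1],[66,1],[71,0],[76,1]]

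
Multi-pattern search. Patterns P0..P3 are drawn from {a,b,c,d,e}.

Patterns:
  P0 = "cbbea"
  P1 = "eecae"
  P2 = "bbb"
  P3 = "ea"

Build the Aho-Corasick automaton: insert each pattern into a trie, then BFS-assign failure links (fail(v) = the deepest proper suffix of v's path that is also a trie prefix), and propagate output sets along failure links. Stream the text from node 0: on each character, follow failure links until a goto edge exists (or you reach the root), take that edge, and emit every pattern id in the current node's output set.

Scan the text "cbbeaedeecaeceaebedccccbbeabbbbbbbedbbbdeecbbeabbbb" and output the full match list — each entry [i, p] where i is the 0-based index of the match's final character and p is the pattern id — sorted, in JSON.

Build:
Trie nodes:
  0='ε' goto b→11 c→1 e→6
  1='c' goto b→2
  2='cb' goto b→3
  3='cbb' goto e→4
  4='cbbe' goto a→5
  5='cbbea' goto ·  ←P0
  6='e' goto a→14 e→7
  7='ee' goto c→8
  8='eec' goto a→9
  9='eeca' goto e→10
  10='eecae' goto ·  ←P1
  11='b' goto b→12
  12='bb' goto b→13
  13='bbb' goto ·  ←P2
  14='ea' goto ·  ←P3

Failure links (BFS by depth):
  fail(1) 'c': from fail(0)=0 chase 'c': 0 ⇒ 0;  out=∅∪out(0)=∅
  fail(6) 'e': from fail(0)=0 chase 'e': 0 ⇒ 0;  out=∅∪out(0)=∅
  fail(11) 'b': from fail(0)=0 chase 'b': 0 ⇒ 0;  out=∅∪out(0)=∅
  fail(2) 'cb': from fail(1)=0 chase 'b': 0 ⇒ 11;  out=∅∪out(11)=∅
  fail(7) 'ee': from fail(6)=0 chase 'e': 0 ⇒ 6;  out=∅∪out(6)=∅
  fail(12) 'bb': from fail(11)=0 chase 'b': 0 ⇒ 11;  out=∅∪out(11)=∅
  fail(14) 'ea': from fail(6)=0 chase 'a': 0 ⇒ 0;  out={3}∪out(0)={3}
  fail(3) 'cbb': from fail(2)=11 chase 'b': 11 ⇒ 12;  out=∅∪out(12)=∅
  fail(8) 'eec': from fail(7)=6 chase 'c': 6→0 ⇒ 1;  out=∅∪out(1)=∅
  fail(13) 'bbb': from fail(12)=11 chase 'b': 11 ⇒ 12;  out={2}∪out(12)={2}
  fail(4) 'cbbe': from fail(3)=12 chase 'e': 12→11→0 ⇒ 6;  out=∅∪out(6)=∅
  fail(9) 'eeca': from fail(8)=1 chase 'a': 1→0 ⇒ 0;  out=∅∪out(0)=∅
  fail(5) 'cbbea': from fail(4)=6 chase 'a': 6 ⇒ 14;  out={0}∪out(14)={0,3}
  fail(10) 'eecae': from fail(9)=0 chase 'e': 0 ⇒ 6;  out={1}∪out(6)={1}

Scan:
i=0 'c': node 0→1
i=1 'b': node 1→2
i=2 'b': node 2→3
i=3 'e': node 3→4
i=4 'a': node 4→5  emit P0@[0:4],P3@[3:4]
i=5 'e': node 5→6 ·f
i=6 'd': node 6→0 ·f
i=7 'e': node 0→6
i=8 'e': node 6→7
i=9 'c': node 7→8
i=10 'a': node 8→9
i=11 'e': node 9→10  emit P1@[7:11]
i=12 'c': node 10→1 ·f
i=13 'e': node 1→6 ·f
i=14 'a': node 6→14  emit P3@[13:14]
i=15 'e': node 14→6 ·f
i=16 'b': node 6→11 ·f
i=17 'e': node 11→6 ·f
i=18 'd': node 6→0 ·f
i=19 'c': node 0→1
i=20 'c': node 1→1 ·f
i=21 'c': node 1→1 ·f
i=22 'c': node 1→1 ·f
i=23 'b': node 1→2
i=24 'b': node 2→3
i=25 'e': node 3→4
i=26 'a': node 4→5  emit P0@[22:26],P3@[25:26]
i=27 'b': node 5→11 ·f
i=28 'b': node 11→12
i=29 'b': node 12→13  emit P2@[27:29]
i=30 'b': node 13→13 ·f  emit P2@[28:30]
i=31 'b': node 13→13 ·f  emit P2@[29:31]
i=32 'b': node 13→13 ·f  emit P2@[30:32]
i=33 'b': node 13→13 ·f  emit P2@[31:33]
i=34 'e': node 13→6 ·f
i=35 'd': node 6→0 ·f
i=36 'b': node 0→11
i=37 'b': node 11→12
i=38 'b': node 12→13  emit P2@[36:38]
i=39 'd': node 13→0 ·f
i=40 'e': node 0→6
i=41 'e': node 6→7
i=42 'c': node 7→8
i=43 'b': node 8→2 ·f
i=44 'b': node 2→3
i=45 'e': node 3→4
i=46 'a': node 4→5  emit P0@[42:46],P3@[45:46]
i=47 'b': node 5→11 ·f
i=48 'b': node 11→12
i=49 'b': node 12→13  emit P2@[47:49]
i=50 'b': node 13→13 ·f  emit P2@[48:50]

All matches (sorted): [[4,0],[4,3],[11,1],[14,3],[26,0],[26,3],[29,2],[30,2],[31,2],[32,2],[33,2],[38,2],[46,0],[46,3],[49,2],[50,2]]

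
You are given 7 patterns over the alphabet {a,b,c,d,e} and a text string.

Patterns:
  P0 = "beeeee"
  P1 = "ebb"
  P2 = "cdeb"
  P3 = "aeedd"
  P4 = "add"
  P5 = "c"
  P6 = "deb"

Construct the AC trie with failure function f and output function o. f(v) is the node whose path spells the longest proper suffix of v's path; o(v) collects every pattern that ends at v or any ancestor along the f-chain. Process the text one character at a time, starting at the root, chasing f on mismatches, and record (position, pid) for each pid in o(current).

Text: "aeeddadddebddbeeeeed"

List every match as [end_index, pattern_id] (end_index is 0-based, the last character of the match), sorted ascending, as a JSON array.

Build automaton:
Trie (insert patterns):
  0='ε' goto a→14 b→1 c→10 d→21 e→7
  1='b' goto e→2
  2='be' goto e→3
  3='bee' goto e→4
  4='beee' goto e→5
  5='beeee' goto e→6
  6='beeeee' goto ·  [P0 ends]
  7='e' goto b→8
  8='eb' goto b→9
  9='ebb' goto ·  [P1 ends]
  10='c' goto d→11  [P5 ends]
  11='cd' goto e→12
  12='cde' goto b→13
  13='cdeb' goto ·  [P2 ends]
  14='a' goto d→19 e→15
  15='ae' goto e→16
  16='aee' goto d→17
  17='aeed' goto d→18
  18='aeedd' goto ·  [P3 ends]
  19='ad' goto d→20
  20='add' goto ·  [P4 ends]
  21='d' goto e→22
  22='de' goto b→23
  23='deb' goto ·  [P6 ends]

BFS fail/out derivation:
  n1('b'): parent n0 fail=0; on 'b' 0 → fail=0;  out ∅∪∅=∅
  n7('e'): parent n0 fail=0; on 'e' 0 → fail=0;  out ∅∪∅=∅
  n10('c'): parent n0 fail=0; on 'c' 0 → fail=0;  out {5}∪∅={5}
  n14('a'): parent n0 fail=0; on 'a' 0 → fail=0;  out ∅∪∅=∅
  n21('d'): parent n0 fail=0; on 'd' 0 → fail=0;  out ∅∪∅=∅
  n2('be'): parent n1 fail=0; on 'e' 0 → fail=7;  out ∅∪∅=∅
  n8('eb'): parent n7 fail=0; on 'b' 0 → fail=1;  out ∅∪∅=∅
  n11('cd'): parent n10 fail=0; on 'd' 0 → fail=21;  out ∅∪∅=∅
  n15('ae'): parent n14 fail=0; on 'e' 0 → fail=7;  out ∅∪∅=∅
  n19('ad'): parent n14 fail=0; on 'd' 0 → fail=21;  out ∅∪∅=∅
  n22('de'): parent n21 fail=0; on 'e' 0 → fail=7;  out ∅∪∅=∅
  n3('bee'): parent n2 fail=7; on 'e' 7→0 → fail=7;  out ∅∪∅=∅
  n9('ebb'): parent n8 fail=1; on 'b' 1→0 → fail=1;  out {1}∪∅={1}
  n12('cde'): parent n11 fail=21; on 'e' 21 → fail=22;  out ∅∪∅=∅
  n16('aee'): parent n15 fail=7; on 'e' 7→0 → fail=7;  out ∅∪∅=∅
  n20('add'): parent n19 fail=21; on 'd' 21→0 → fail=21;  out {4}∪∅={4}
  n23('deb'): parent n22 fail=7; on 'b' 7 → fail=8;  out {6}∪∅={6}
  n4('beee'): parent n3 fail=7; on 'e' 7→0 → fail=7;  out ∅∪∅=∅
  n13('cdeb'): parent n12 fail=22; on 'b' 22 → fail=23;  out {2}∪{6}={2,6}
  n17('aeed'): parent n16 fail=7; on 'd' 7→0 → fail=21;  out ∅∪∅=∅
  n5('beeee'): parent n4 fail=7; on 'e' 7→0 → fail=7;  out ∅∪∅=∅
  n18('aeedd'): parent n17 fail=21; on 'd' 21→0 → fail=21;  out {3}∪∅={3}
  n6('beeeee'): parent n5 fail=7; on 'e' 7→0 → fail=7;  out {0}∪∅={0}

Run:
i=0 'a': node 0→14
i=1 'e': node 14→15
i=2 'e': node 15→16
i=3 'd': node 16→17
i=4 'd': node 17→18  emit P3@[0:4]
i=5 'a': node 18→14 ·f
i=6 'd': node 14→19
i=7 'd': node 19→20  emit P4@[5:7]
i=8 'd': node 20→21 ·f
i=9 'e': node 21→22
i=10 'b': node 22→23  emit P6@[8:10]
i=11 'd': node 23→21 ·f
i=12 'd': node 21→21 ·f
i=13 'b': node 21→1 ·f
i=14 'e': node 1→2
i=15 'e': node 2→3
i=16 'e': node 3→4
i=17 'e': node 4→5
i=18 'e': node 5→6  emit P0@[13:18]
i=19 'd': node 6→21 ·f

All matches (sorted): [[4,3],[7,4],[10,6],[18,0]]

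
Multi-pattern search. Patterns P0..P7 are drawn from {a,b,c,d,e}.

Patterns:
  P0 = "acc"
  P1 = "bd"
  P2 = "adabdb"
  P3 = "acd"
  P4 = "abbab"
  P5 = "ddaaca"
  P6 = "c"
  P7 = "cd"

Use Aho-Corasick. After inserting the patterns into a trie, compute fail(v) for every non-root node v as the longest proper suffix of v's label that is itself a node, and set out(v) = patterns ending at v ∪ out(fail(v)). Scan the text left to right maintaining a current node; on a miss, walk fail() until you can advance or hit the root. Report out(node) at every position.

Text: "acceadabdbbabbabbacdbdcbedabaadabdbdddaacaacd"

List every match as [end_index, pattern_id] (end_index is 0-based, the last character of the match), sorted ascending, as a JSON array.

Build:
Trie (insert patterns):
  0='ε' goto a→1 b→4 c→22 d→16
  1='a' goto b→12 c→2 d→6
  2='ac' goto c→3 d→11
  3='acc' goto ·  [P0 ends]
  4='b' goto d→5
  5='bd' goto ·  [P1 ends]
  6='ad' goto a→7
  7='ada' goto b→8
  8='adab' goto d→9
  9='adabd' goto b→10
  10='adabdb' goto ·  [P2 ends]
  11='acd' goto ·  [P3 ends]
  12='ab' goto b→13
  13='abb' goto a→14
  14='abba' goto b→15
  15='abbab' goto ·  [P4 ends]
  16='d' goto d→17
  17='dd' goto a→18
  18='dda' goto a→19
  19='ddaa' goto c→20
  20='ddaac' goto a→21
  21='ddaaca' goto ·  [P5 ends]
  22='c' goto d→23  [P6 ends]
  23='cd' goto ·  [P7 ends]

BFS fail/out derivation:
  fail(1) 'a': from fail(0)=0 chase 'a': 0 ⇒ 0;  out=∅∪out(0)=∅
  fail(4) 'b': from fail(0)=0 chase 'b': 0 ⇒ 0;  out=∅∪out(0)=∅
  fail(16) 'd': from fail(0)=0 chase 'd': 0 ⇒ 0;  out=∅∪out(0)=∅
  fail(22) 'c': from fail(0)=0 chase 'c': 0 ⇒ 0;  out={6}∪out(0)={6}
  fail(2) 'ac': from fail(1)=0 chase 'c': 0 ⇒ 22;  out=∅∪out(22)={6}
  fail(5) 'bd': from fail(4)=0 chase 'd': 0 ⇒ 16;  out={1}∪out(16)={1}
  fail(6) 'ad': from fail(1)=0 chase 'd': 0 ⇒ 16;  out=∅∪out(16)=∅
  fail(12) 'ab': from fail(1)=0 chase 'b': 0 ⇒ 4;  out=∅∪out(4)=∅
  fail(17) 'dd': from fail(16)=0 chase 'd': 0 ⇒ 16;  out=∅∪out(16)=∅
  fail(23) 'cd': from fail(22)=0 chase 'd': 0 ⇒ 16;  out={7}∪out(16)={7}
  fail(3) 'acc': from fail(2)=22 chase 'c': 22→0 ⇒ 22;  out={0}∪out(22)={0,6}
  fail(7) 'ada': from fail(6)=16 chase 'a': 16→0 ⇒ 1;  out=∅∪out(1)=∅
  fail(11) 'acd': from fail(2)=22 chase 'd': 22 ⇒ 23;  out={3}∪out(23)={3,7}
  fail(13) 'abb': from fail(12)=4 chase 'b': 4→0 ⇒ 4;  out=∅∪out(4)=∅
  fail(18) 'dda': from fail(17)=16 chase 'a': 16→0 ⇒ 1;  out=∅∪out(1)=∅
  fail(8) 'adab': from fail(7)=1 chase 'b': 1 ⇒ 12;  out=∅∪out(12)=∅
  fail(14) 'abba': from fail(13)=4 chase 'a': 4→0 ⇒ 1;  out=∅∪out(1)=∅
  fail(19) 'ddaa': from fail(18)=1 chase 'a': 1→0 ⇒ 1;  out=∅∪out(1)=∅
  fail(9) 'adabd': from fail(8)=12 chase 'd': 12→4 ⇒ 5;  out=∅∪out(5)={1}
  fail(15) 'abbab': from fail(14)=1 chase 'b': 1 ⇒ 12;  out={4}∪out(12)={4}
  fail(20) 'ddaac': from fail(19)=1 chase 'c': 1 ⇒ 2;  out=∅∪out(2)={6}
  fail(10) 'adabdb': from fail(9)=5 chase 'b': 5→16→0 ⇒ 4;  out={2}∪out(4)={2}
  fail(21) 'ddaaca': from fail(20)=2 chase 'a': 2→22→0 ⇒ 1;  out={5}∪out(1)={5}

Scan:
pos 0 'a': at 1
pos 1 'c': at 2  ** P6@[1:1]
pos 2 'c': at 3  ** P0@[0:2],P6@[2:2]
pos 3 'e': at 0 ·f
pos 4 'a': at 1
pos 5 'd': at 6
pos 6 'a': at 7
pos 7 'b': at 8
pos 8 'd': at 9  ** P1@[7:8]
pos 9 'b': at 10  ** P2@[4:9]
pos 10 'b': at 4 ·f
pos 11 'a': at 1 ·f
pos 12 'b': at 12
pos 13 'b': at 13
pos 14 'a': at 14
pos 15 'b': at 15  ** P4@[11:15]
pos 16 'b': at 13 ·f
pos 17 'a': at 14
pos 18 'c': at 2 ·f  ** P6@[18:18]
pos 19 'd': at 11  ** P3@[17:19],P7@[18:19]
pos 20 'b': at 4 ·f
pos 21 'd': at 5  ** P1@[20:21]
pos 22 'c': at 22 ·f  ** P6@[22:22]
pos 23 'b': at 4 ·f
pos 24 'e': at 0 ·f
pos 25 'd': at 16
pos 26 'a': at 1 ·f
pos 27 'b': at 12
pos 28 'a': at 1 ·f
pos 29 'a': at 1 ·f
pos 30 'd': at 6
pos 31 'a': at 7
pos 32 'b': at 8
pos 33 'd': at 9  ** P1@[32:33]
pos 34 'b': at 10  ** P2@[29:34]
pos 35 'd': at 5 ·f  ** P1@[34:35]
pos 36 'd': at 17 ·f
pos 37 'd': at 17 ·f
pos 38 'a': at 18
pos 39 'a': at 19
pos 40 'c': at 20  ** P6@[40:40]
pos 41 'a': at 21  ** P5@[36:41]
pos 42 'a': at 1 ·f
pos 43 'c': at 2  ** P6@[43:43]
pos 44 'd': at 11  ** P3@[42:44],P7@[43:44]

Matches: [[1,6],[2,0],[2,6],[8,1],[9,2],[15,4],[18,6],[19,3],[19,7],[21,1],[22,6],[33,1],[34,2],[35,1],[40,6],[41,5],[43,6],[44,3],[44,7]]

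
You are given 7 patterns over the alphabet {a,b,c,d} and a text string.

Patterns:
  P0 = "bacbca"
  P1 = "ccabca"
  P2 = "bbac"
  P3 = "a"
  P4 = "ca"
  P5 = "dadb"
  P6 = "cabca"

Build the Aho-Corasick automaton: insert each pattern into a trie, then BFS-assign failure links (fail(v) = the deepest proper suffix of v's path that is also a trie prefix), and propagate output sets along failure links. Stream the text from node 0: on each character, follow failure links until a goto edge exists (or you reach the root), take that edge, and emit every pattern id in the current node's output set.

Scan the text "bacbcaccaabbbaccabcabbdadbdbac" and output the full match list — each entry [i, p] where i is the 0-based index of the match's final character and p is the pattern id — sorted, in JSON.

Build:
Trie (insert patterns):
  n0 'ε': a→16 b→1 c→7 d→18
  n1 'b': a→2 b→13
  n2 'ba': c→3
  n3 'bac': b→4
  n4 'bacb': c→5
  n5 'bacbc': a→6
  n6 'bacbca': ·  ←P0
  n7 'c': a→17 c→8
  n8 'cc': a→9
  n9 'cca': b→10
  n10 'ccab': c→11
  n11 'ccabc': a→12
  n12 'ccabca': ·  ←P1
  n13 'bb': a→14
  n14 'bba': c→15
  n15 'bbac': ·  ←P2
  n16 'a': ·  ←P3
  n17 'ca': b→22  ←P4
  n18 'd': a→19
  n19 'da': d→20
  n20 'dad': b→21
  n21 'dadb': ·  ←P5
  n22 'cab': c→23
  n23 'cabc': a→24
  n24 'cabca': ·  ←P6

BFS fail/out derivation:
  n1('b'): parent n0 fail=0; on 'b' 0 → fail=0;  out ∅∪∅=∅
  n7('c'): parent n0 fail=0; on 'c' 0 → fail=0;  out ∅∪∅=∅
  n16('a'): parent n0 fail=0; on 'a' 0 → fail=0;  out {3}∪∅={3}
  n18('d'): parent n0 fail=0; on 'd' 0 → fail=0;  out ∅∪∅=∅
  n2('ba'): parent n1 fail=0; on 'a' 0 → fail=16;  out ∅∪{3}={3}
  n8('cc'): parent n7 fail=0; on 'c' 0 → fail=7;  out ∅∪∅=∅
  n13('bb'): parent n1 fail=0; on 'b' 0 → fail=1;  out ∅∪∅=∅
  n17('ca'): parent n7 fail=0; on 'a' 0 → fail=16;  out {4}∪{3}={3,4}
  n19('da'): parent n18 fail=0; on 'a' 0 → fail=16;  out ∅∪{3}={3}
  n3('bac'): parent n2 fail=16; on 'c' 16→0 → fail=7;  out ∅∪∅=∅
  n9('cca'): parent n8 fail=7; on 'a' 7 → fail=17;  out ∅∪{3,4}={3,4}
  n14('bba'): parent n13 fail=1; on 'a' 1 → fail=2;  out ∅∪{3}={3}
  n20('dad'): parent n19 fail=16; on 'd' 16→0 → fail=18;  out ∅∪∅=∅
  n22('cab'): parent n17 fail=16; on 'b' 16→0 → fail=1;  out ∅∪∅=∅
  n4('bacb'): parent n3 fail=7; on 'b' 7→0 → fail=1;  out ∅∪∅=∅
  n10('ccab'): parent n9 fail=17; on 'b' 17 → fail=22;  out ∅∪∅=∅
  n15('bbac'): parent n14 fail=2; on 'c' 2 → fail=3;  out {2}∪∅={2}
  n21('dadb'): parent n20 fail=18; on 'b' 18→0 → fail=1;  out {5}∪∅={5}
  n23('cabc'): parent n22 fail=1; on 'c' 1→0 → fail=7;  out ∅∪∅=∅
  n5('bacbc'): parent n4 fail=1; on 'c' 1→0 → fail=7;  out ∅∪∅=∅
  n11('ccabc'): parent n10 fail=22; on 'c' 22 → fail=23;  out ∅∪∅=∅
  n24('cabca'): parent n23 fail=7; on 'a' 7 → fail=17;  out {6}∪{3,4}={3,4,6}
  n6('bacbca'): parent n5 fail=7; on 'a' 7 → fail=17;  out {0}∪{3,4}={0,3,4}
  n12('ccabca'): parent n11 fail=23; on 'a' 23 → fail=24;  out {1}∪{3,4,6}={1,3,4,6}

Run:
i=0 'b': node 0→1
i=1 'a': node 1→2  → match P3@[1:1]
i=2 'c': node 2→3
i=3 'b': node 3→4
i=4 'c': node 4→5
i=5 'a': node 5→6  → match P0@[0:5],P3@[5:5],P4@[4:5]
i=6 'c': node 6→7 (fail-walked)
i=7 'c': node 7→8
i=8 'a': node 8→9  → match P3@[8:8],P4@[7:8]
i=9 'a': node 9→16 (fail-walked)  → match P3@[9:9]
i=10 'b': node 16→1 (fail-walked)
i=11 'b': node 1→13
i=12 'b': node 13→13 (fail-walked)
i=13 'a': node 13→14  → match P3@[13:13]
i=14 'c': node 14→15  → match P2@[11:14]
i=15 'c': node 15→8 (fail-walked)
i=16 'a': node 8→9  → match P3@[16:16],P4@[15:16]
i=17 'b': node 9→10
i=18 'c': node 10→11
i=19 'a': node 11→12  → match P1@[14:19],P3@[19:19],P4@[18:19],P6@[15:19]
i=20 'b': node 12→22 (fail-walked)
i=21 'b': node 22→13 (fail-walked)
i=22 'd': node 13→18 (fail-walked)
i=23 'a': node 18→19  → match P3@[23:23]
i=24 'd': node 19→20
i=25 'b': node 20→21  → match P5@[22:25]
i=26 'd': node 21→18 (fail-walked)
i=27 'b': node 18→1 (fail-walked)
i=28 'a': node 1→2  → match P3@[28:28]
i=29 'c': node 2→3

All matches (sorted): [[1,3],[5,0],[5,3],[5,4],[8,3],[8,4],[9,3],[13,3],[14,2],[16,3],[16,4],[19,1],[19,3],[19,4],[19,6],[23,3],[25,5],[28,3]]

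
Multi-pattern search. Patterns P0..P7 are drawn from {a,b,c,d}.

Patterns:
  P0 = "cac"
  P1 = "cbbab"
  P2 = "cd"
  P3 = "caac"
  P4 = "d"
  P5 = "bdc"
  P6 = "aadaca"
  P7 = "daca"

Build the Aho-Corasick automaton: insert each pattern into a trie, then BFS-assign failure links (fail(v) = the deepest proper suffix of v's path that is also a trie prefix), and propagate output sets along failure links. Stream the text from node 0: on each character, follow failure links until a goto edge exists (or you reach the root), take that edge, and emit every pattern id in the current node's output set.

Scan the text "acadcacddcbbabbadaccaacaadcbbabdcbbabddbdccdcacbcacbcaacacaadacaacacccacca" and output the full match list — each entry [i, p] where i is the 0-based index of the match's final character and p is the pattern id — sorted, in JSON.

Construct AC machine:
Trie nodes:
  0='ε' goto a→15 b→12 c→1 d→11
  1='c' goto a→2 b→4 d→8
  2='ca' goto a→9 c→3
  3='cac' goto ·  [P0 ends]
  4='cb' goto b→5
  5='cbb' goto a→6
  6='cbba' goto b→7
  7='cbbab' goto ·  [P1 ends]
  8='cd' goto ·  [P2 ends]
  9='caa' goto c→10
  10='caac' goto ·  [P3 ends]
  11='d' goto a→21  [P4 ends]
  12='b' goto d→13
  13='bd' goto c→14
  14='bdc' goto ·  [P5 ends]
  15='a' goto a→16
  16='aa' goto d→17
  17='aad' goto a→18
  18='aada' goto c→19
  19='aadac' goto a→20
  20='aadaca' goto ·  [P6 ends]
  21='da' goto c→22
  22='dac' goto a→23
  23='daca' goto ·  [P7 ends]

Failure links (BFS by depth):
  fail(1) 'c': from fail(0)=0 chase 'c': 0 ⇒ 0;  out=∅∪out(0)=∅
  fail(11) 'd': from fail(0)=0 chase 'd': 0 ⇒ 0;  out={4}∪out(0)={4}
  fail(12) 'b': from fail(0)=0 chase 'b': 0 ⇒ 0;  out=∅∪out(0)=∅
  fail(15) 'a': from fail(0)=0 chase 'a': 0 ⇒ 0;  out=∅∪out(0)=∅
  fail(2) 'ca': from fail(1)=0 chase 'a': 0 ⇒ 15;  out=∅∪out(15)=∅
  fail(4) 'cb': from fail(1)=0 chase 'b': 0 ⇒ 12;  out=∅∪out(12)=∅
  fail(8) 'cd': from fail(1)=0 chase 'd': 0 ⇒ 11;  out={2}∪out(11)={2,4}
  fail(13) 'bd': from fail(12)=0 chase 'd': 0 ⇒ 11;  out=∅∪out(11)={4}
  fail(16) 'aa': from fail(15)=0 chase 'a': 0 ⇒ 15;  out=∅∪out(15)=∅
  fail(21) 'da': from fail(11)=0 chase 'a': 0 ⇒ 15;  out=∅∪out(15)=∅
  fail(3) 'cac': from fail(2)=15 chase 'c': 15→0 ⇒ 1;  out={0}∪out(1)={0}
  fail(5) 'cbb': from fail(4)=12 chase 'b': 12→0 ⇒ 12;  out=∅∪out(12)=∅
  fail(9) 'caa': from fail(2)=15 chase 'a': 15 ⇒ 16;  out=∅∪out(16)=∅
  fail(14) 'bdc': from fail(13)=11 chase 'c': 11→0 ⇒ 1;  out={5}∪out(1)={5}
  fail(17) 'aad': from fail(16)=15 chase 'd': 15→0 ⇒ 11;  out=∅∪out(11)={4}
  fail(22) 'dac': from fail(21)=15 chase 'c': 15→0 ⇒ 1;  out=∅∪out(1)=∅
  fail(6) 'cbba': from fail(5)=12 chase 'a': 12→0 ⇒ 15;  out=∅∪out(15)=∅
  fail(10) 'caac': from fail(9)=16 chase 'c': 16→15→0 ⇒ 1;  out={3}∪out(1)={3}
  fail(18) 'aada': from fail(17)=11 chase 'a': 11 ⇒ 21;  out=∅∪out(21)=∅
  fail(23) 'daca': from fail(22)=1 chase 'a': 1 ⇒ 2;  out={7}∪out(2)={7}
  fail(7) 'cbbab': from fail(6)=15 chase 'b': 15→0 ⇒ 12;  out={1}∪out(12)={1}
  fail(19) 'aadac': from fail(18)=21 chase 'c': 21 ⇒ 22;  out=∅∪out(22)=∅
  fail(20) 'aadaca': from fail(19)=22 chase 'a': 22 ⇒ 23;  out={6}∪out(23)={6,7}

Scan:
[0] read 'a'  n0⇒n15
[1] read 'c'  n15⇒n1 (via fail)
[2] read 'a'  n1⇒n2
[3] read 'd'  n2⇒n11 (via fail)  emit P4@[3:3]
[4] read 'c'  n11⇒n1 (via fail)
[5] read 'a'  n1⇒n2
[6] read 'c'  n2⇒n3  emit P0@[4:6]
[7] read 'd'  n3⇒n8 (via fail)  emit P2@[6:7],P4@[7:7]
[8] read 'd'  n8⇒n11 (via fail)  emit P4@[8:8]
[9] read 'c'  n11⇒n1 (via fail)
[10] read 'b'  n1⇒n4
[11] read 'b'  n4⇒n5
[12] read 'a'  n5⇒n6
[13] read 'b'  n6⇒n7  emit P1@[9:13]
[14] read 'b'  n7⇒n12 (via fail)
[15] read 'a'  n12⇒n15 (via fail)
[16] read 'd'  n15⇒n11 (via fail)  emit P4@[16:16]
[17] read 'a'  n11⇒n21
[18] read 'c'  n21⇒n22
[19] read 'c'  n22⇒n1 (via fail)
[20] read 'a'  n1⇒n2
[21] read 'a'  n2⇒n9
[22] read 'c'  n9⇒n10  emit P3@[19:22]
[23] read 'a'  n10⇒n2 (via fail)
[24] read 'a'  n2⇒n9
[25] read 'd'  n9⇒n17 (via fail)  emit P4@[25:25]
[26] read 'c'  n17⇒n1 (via fail)
[27] read 'b'  n1⇒n4
[28] read 'b'  n4⇒n5
[29] read 'a'  n5⇒n6
[30] read 'b'  n6⇒n7  emit P1@[26:30]
[31] read 'd'  n7⇒n13 (via fail)  emit P4@[31:31]
[32] read 'c'  n13⇒n14  emit P5@[30:32]
[33] read 'b'  n14⇒n4 (via fail)
[34] read 'b'  n4⇒n5
[35] read 'a'  n5⇒n6
[36] read 'b'  n6⇒n7  emit P1@[32:36]
[37] read 'd'  n7⇒n13 (via fail)  emit P4@[37:37]
[38] read 'd'  n13⇒n11 (via fail)  emit P4@[38:38]
[39] read 'b'  n11⇒n12 (via fail)
[40] read 'd'  n12⇒n13  emit P4@[40:40]
[41] read 'c'  n13⇒n14  emit P5@[39:41]
[42] read 'c'  n14⇒n1 (via fail)
[43] read 'd'  n1⇒n8  emit P2@[42:43],P4@[43:43]
[44] read 'c'  n8⇒n1 (via fail)
[45] read 'a'  n1⇒n2
[46] read 'c'  n2⇒n3  emit P0@[44:46]
[47] read 'b'  n3⇒n4 (via fail)
[48] read 'c'  n4⇒n1 (via fail)
[49] read 'a'  n1⇒n2
[50] read 'c'  n2⇒n3  emit P0@[48:50]
[51] read 'b'  n3⇒n4 (via fail)
[52] read 'c'  n4⇒n1 (via fail)
[53] read 'a'  n1⇒n2
[54] read 'a'  n2⇒n9
[55] read 'c'  n9⇒n10  emit P3@[52:55]
[56] read 'a'  n10⇒n2 (via fail)
[57] read 'c'  n2⇒n3  emit P0@[55:57]
[58] read 'a'  n3⇒n2 (via fail)
[59] read 'a'  n2⇒n9
[60] read 'd'  n9⇒n17 (via fail)  emit P4@[60:60]
[61] read 'a'  n17⇒n18
[62] read 'c'  n18⇒n19
[63] read 'a'  n19⇒n20  emit P6@[58:63],P7@[60:63]
[64] read 'a'  n20⇒n9 (via fail)
[65] read 'c'  n9⇒n10  emit P3@[62:65]
[66] read 'a'  n10⇒n2 (via fail)
[67] read 'c'  n2⇒n3  emit P0@[65:67]
[68] read 'c'  n3⇒n1 (via fail)
[69] read 'c'  n1⇒n1 (via fail)
[70] read 'a'  n1⇒n2
[71] read 'c'  n2⇒n3  emit P0@[69:71]
[72] read 'c'  n3⇒n1 (via fail)
[73] read 'a'  n1⇒n2

All matches (sorted): [[3,4],[6,0],[7,2],[7,4],[8,4],[13,1],[16,4],[22,3],[25,4],[30,1],[31,4],[32,5],[36,1],[37,4],[38,4],[40,4],[41,5],[43,2],[43,4],[46,0],[50,0],[55,3],[57,0],[60,4],[63,6],[63,7],[65,3],[67,0],[71,0]]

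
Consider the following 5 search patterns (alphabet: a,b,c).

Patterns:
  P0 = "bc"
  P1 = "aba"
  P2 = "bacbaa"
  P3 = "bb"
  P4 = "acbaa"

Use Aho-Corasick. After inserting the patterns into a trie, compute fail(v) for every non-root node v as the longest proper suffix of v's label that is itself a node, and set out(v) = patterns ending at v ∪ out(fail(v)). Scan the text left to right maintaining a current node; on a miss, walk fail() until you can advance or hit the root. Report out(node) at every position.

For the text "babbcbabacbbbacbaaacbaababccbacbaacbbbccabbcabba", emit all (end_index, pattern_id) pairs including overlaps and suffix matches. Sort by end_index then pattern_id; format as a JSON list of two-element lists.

Build automaton:
Trie nodes:
  0='ε' goto a→3 b→1
  1='b' goto a→6 b→11 c→2
  2='bc' goto ·  [P0 ends]
  3='a' goto b→4 c→12
  4='ab' goto a→5
  5='aba' goto ·  [P1 ends]
  6='ba' goto c→7
  7='bac' goto b→8
  8='bacb' goto a→9
  9='bacba' goto a→10
  10='bacbaa' goto ·  [P2 ends]
  11='bb' goto ·  [P3 ends]
  12='ac' goto b→13
  13='acb' goto a→14
  14='acba' goto a→15
  15='acbaa' goto ·  [P4 ends]

Failure links (BFS by depth):
  n1('b'): parent n0 fail=0; on 'b' 0 → fail=0;  out ∅∪∅=∅
  n3('a'): parent n0 fail=0; on 'a' 0 → fail=0;  out ∅∪∅=∅
  n2('bc'): parent n1 fail=0; on 'c' 0 → fail=0;  out {0}∪∅={0}
  n4('ab'): parent n3 fail=0; on 'b' 0 → fail=1;  out ∅∪∅=∅
  n6('ba'): parent n1 fail=0; on 'a' 0 → fail=3;  out ∅∪∅=∅
  n11('bb'): parent n1 fail=0; on 'b' 0 → fail=1;  out {3}∪∅={3}
  n12('ac'): parent n3 fail=0; on 'c' 0 → fail=0;  out ∅∪∅=∅
  n5('aba'): parent n4 fail=1; on 'a' 1 → fail=6;  out {1}∪∅={1}
  n7('bac'): parent n6 fail=3; on 'c' 3 → fail=12;  out ∅∪∅=∅
  n13('acb'): parent n12 fail=0; on 'b' 0 → fail=1;  out ∅∪∅=∅
  n8('bacb'): parent n7 fail=12; on 'b' 12 → fail=13;  out ∅∪∅=∅
  n14('acba'): parent n13 fail=1; on 'a' 1 → fail=6;  out ∅∪∅=∅
  n9('bacba'): parent n8 fail=13; on 'a' 13 → fail=14;  out ∅∪∅=∅
  n15('acbaa'): parent n14 fail=6; on 'a' 6→3→0 → fail=3;  out {4}∪∅={4}
  n10('bacbaa'): parent n9 fail=14; on 'a' 14 → fail=15;  out {2}∪{4}={2,4}

Scan:
[0] read 'b'  n0⇒n1
[1] read 'a'  n1⇒n6
[2] read 'b'  n6⇒n4 (via fail)
[3] read 'b'  n4⇒n11 (via fail)  → match P3@[2:3]
[4] read 'c'  n11⇒n2 (via fail)  → match P0@[3:4]
[5] read 'b'  n2⇒n1 (via fail)
[6] read 'a'  n1⇒n6
[7] read 'b'  n6⇒n4 (via fail)
[8] read 'a'  n4⇒n5  → match P1@[6:8]
[9] read 'c'  n5⇒n7 (via fail)
[10] read 'b'  n7⇒n8
[11] read 'b'  n8⇒n11 (via fail)  → match P3@[10:11]
[12] read 'b'  n11⇒n11 (via fail)  → match P3@[11:12]
[13] read 'a'  n11⇒n6 (via fail)
[14] read 'c'  n6⇒n7
[15] read 'b'  n7⇒n8
[16] read 'a'  n8⇒n9
[17] read 'a'  n9⇒n10  → match P2@[12:17],P4@[13:17]
[18] read 'a'  n10⇒n3 (via fail)
[19] read 'c'  n3⇒n12
[20] read 'b'  n12⇒n13
[21] read 'a'  n13⇒n14
[22] read 'a'  n14⇒n15  → match P4@[18:22]
[23] read 'b'  n15⇒n4 (via fail)
[24] read 'a'  n4⇒n5  → match P1@[22:24]
[25] read 'b'  n5⇒n4 (via fail)
[26] read 'c'  n4⇒n2 (via fail)  → match P0@[25:26]
[27] read 'c'  n2⇒n0 (via fail)
[28] read 'b'  n0⇒n1
[29] read 'a'  n1⇒n6
[30] read 'c'  n6⇒n7
[31] read 'b'  n7⇒n8
[32] read 'a'  n8⇒n9
[33] read 'a'  n9⇒n10  → match P2@[28:33],P4@[29:33]
[34] read 'c'  n10⇒n12 (via fail)
[35] read 'b'  n12⇒n13
[36] read 'b'  n13⇒n11 (via fail)  → match P3@[35:36]
[37] read 'b'  n11⇒n11 (via fail)  → match P3@[36:37]
[38] read 'c'  n11⇒n2 (via fail)  → match P0@[37:38]
[39] read 'c'  n2⇒n0 (via fail)
[40] read 'a'  n0⇒n3
[41] read 'b'  n3⇒n4
[42] read 'b'  n4⇒n11 (via fail)  → match P3@[41:42]
[43] read 'c'  n11⇒n2 (via fail)  → match P0@[42:43]
[44] read 'a'  n2⇒n3 (via fail)
[45] read 'b'  n3⇒n4
[46] read 'b'  n4⇒n11 (via fail)  → match P3@[45:46]
[47] read 'a'  n11⇒n6 (via fail)

Matches: [[3,3],[4,0],[8,1],[11,3],[12,3],[17,2],[17,4],[22,4],[24,1],[26,0],[33,2],[33,4],[36,3],[37,3],[38,0],[42,3],[43,0],[46,3]]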